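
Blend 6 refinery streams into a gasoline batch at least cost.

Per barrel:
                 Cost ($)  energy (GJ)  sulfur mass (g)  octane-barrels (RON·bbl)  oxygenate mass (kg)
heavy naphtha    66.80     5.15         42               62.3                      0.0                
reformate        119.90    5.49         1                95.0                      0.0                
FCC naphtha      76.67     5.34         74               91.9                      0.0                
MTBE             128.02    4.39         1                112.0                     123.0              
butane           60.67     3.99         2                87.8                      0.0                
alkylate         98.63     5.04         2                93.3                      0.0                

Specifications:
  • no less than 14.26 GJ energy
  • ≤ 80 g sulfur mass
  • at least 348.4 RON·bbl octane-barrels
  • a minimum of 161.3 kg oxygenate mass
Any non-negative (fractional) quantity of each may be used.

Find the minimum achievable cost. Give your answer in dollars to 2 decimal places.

$307.14

Let x1 = barrels of heavy naphtha, x2 = barrels of reformate, x3 = barrels of FCC naphtha, x4 = barrels of MTBE, x5 = barrels of butane, x6 = barrels of alkylate.
min 66.8x1 + 119.9x2 + 76.67x3 + 128.02x4 + 60.67x5 + 98.63x6 s.t.:
  5.15x1 + 5.49x2 + 5.34x3 + 4.39x4 + 3.99x5 + 5.04x6 ≥ 14.26   (energy)
  42x1 + 1x2 + 74x3 + 1x4 + 2x5 + 2x6 ≤ 80   (sulfur mass)
  62.3x1 + 95x2 + 91.9x3 + 112x4 + 87.8x5 + 93.3x6 ≥ 348.4   (octane-barrels)
  123x4 ≥ 161.3   (oxygenate mass)
  x1, x2, x3, x4, x5, x6 ≥ 0.
The cheapest feasible vertex uses only MTBE, butane; heavy naphtha, reformate, FCC naphtha, alkylate are not used. There the octane-barrels and oxygenate mass constraints are tight.
Optimal quantities: MTBE = 1.3114 barrels, butane = 2.2953 barrels.
Total cost: 128.02·1.3114 + 60.67·2.2953 = 307.1413.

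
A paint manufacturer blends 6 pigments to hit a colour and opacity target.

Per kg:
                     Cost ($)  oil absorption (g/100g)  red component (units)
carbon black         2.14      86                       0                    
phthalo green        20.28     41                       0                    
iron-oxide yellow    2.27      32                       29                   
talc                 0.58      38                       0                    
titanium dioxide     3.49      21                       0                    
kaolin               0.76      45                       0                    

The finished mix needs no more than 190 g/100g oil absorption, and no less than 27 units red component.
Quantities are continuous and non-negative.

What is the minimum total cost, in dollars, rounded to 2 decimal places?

This is a linear program. Let x1 = kg of carbon black, x2 = kg of phthalo green, x3 = kg of iron-oxide yellow, x4 = kg of talc, x5 = kg of titanium dioxide, x6 = kg of kaolin.
min 2.14x1 + 20.28x2 + 2.27x3 + 0.58x4 + 3.49x5 + 0.76x6 subject to:
  86x1 + 41x2 + 32x3 + 38x4 + 21x5 + 45x6 ≤ 190   (oil absorption)
  29x3 ≥ 27   (red component)
  x1, x2, x3, x4, x5, x6 ≥ 0.
The cheapest feasible vertex uses only iron-oxide yellow; carbon black, phthalo green, talc, titanium dioxide, kaolin are not used. Binding constraint: red component.
Optimal quantities: iron-oxide yellow = 0.931 kg.
Hence cost = 2.27·0.931 = $2.1134.

$2.11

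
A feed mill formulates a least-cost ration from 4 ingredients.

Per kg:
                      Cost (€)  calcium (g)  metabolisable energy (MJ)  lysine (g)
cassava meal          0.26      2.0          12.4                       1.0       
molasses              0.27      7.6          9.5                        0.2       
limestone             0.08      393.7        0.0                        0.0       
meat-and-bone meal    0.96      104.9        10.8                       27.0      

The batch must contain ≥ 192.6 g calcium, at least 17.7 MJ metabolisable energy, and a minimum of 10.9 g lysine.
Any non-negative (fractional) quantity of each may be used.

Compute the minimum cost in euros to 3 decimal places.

€0.668

Treat it as an LP. Let x1 = kg of cassava meal, x2 = kg of molasses, x3 = kg of limestone, x4 = kg of meat-and-bone meal.
Minimise 0.26x1 + 0.27x2 + 0.08x3 + 0.96x4 s.t.:
  2x1 + 7.6x2 + 393.7x3 + 104.9x4 ≥ 192.6   (calcium)
  12.4x1 + 9.5x2 + 10.8x4 ≥ 17.7   (metabolisable energy)
  1x1 + 0.2x2 + 27x4 ≥ 10.9   (lysine)
  x1, x2, x3, x4 ≥ 0.
The minimum-cost mix takes nothing from molasses — only cassava meal, limestone, meat-and-bone meal. The calcium, metabolisable energy, lysine requirements are met with equality.
Solving gives x1 = 1.112, x3 = 0.387, x4 = 0.3625.
Cost = 0.26·1.112 + 0.08·0.387 + 0.96·0.3625 = 0.66808.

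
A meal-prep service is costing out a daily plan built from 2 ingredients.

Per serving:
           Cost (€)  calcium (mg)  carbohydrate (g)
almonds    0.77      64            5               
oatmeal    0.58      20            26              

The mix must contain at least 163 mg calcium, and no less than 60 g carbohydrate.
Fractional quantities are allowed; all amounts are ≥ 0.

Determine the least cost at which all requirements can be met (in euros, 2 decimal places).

€2.62

Let x1 = servings of almonds, x2 = servings of oatmeal.
Minimize 0.77x1 + 0.58x2 subject to:
  64x1 + 20x2 ≥ 163   (calcium)
  5x1 + 26x2 ≥ 60   (carbohydrate)
  x1, x2 ≥ 0.
Both inputs are positive at the optimum. The calcium and carbohydrate requirements are met with equality.
That vertex is x1 = 1.942, x2 = 1.934.
Total cost: 0.77·1.942 + 0.58·1.934 = 2.6171.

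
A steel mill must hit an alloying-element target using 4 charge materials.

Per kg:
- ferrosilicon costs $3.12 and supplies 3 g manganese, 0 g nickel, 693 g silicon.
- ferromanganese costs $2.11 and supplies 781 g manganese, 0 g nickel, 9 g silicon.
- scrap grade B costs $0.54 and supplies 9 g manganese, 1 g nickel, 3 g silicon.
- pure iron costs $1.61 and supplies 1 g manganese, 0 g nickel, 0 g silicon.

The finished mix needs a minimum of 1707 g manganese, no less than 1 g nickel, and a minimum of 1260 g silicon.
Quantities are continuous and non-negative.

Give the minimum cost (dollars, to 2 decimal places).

Let x1 = kg of ferrosilicon, x2 = kg of ferromanganese, x3 = kg of scrap grade B, x4 = kg of pure iron.
Minimise 3.12x1 + 2.11x2 + 0.54x3 + 1.61x4 subject to:
  3x1 + 781x2 + 9x3 + 1x4 ≥ 1707   (manganese)
  1x3 ≥ 1   (nickel)
  693x1 + 9x2 + 3x3 ≥ 1260   (silicon)
  x1, x2, x3, x4 ≥ 0.
At the optimum only ferrosilicon, ferromanganese, scrap grade B are positive (pure iron = 0). Binding constraints: manganese, nickel, silicon.
That vertex is x1 = 1.786, x2 = 2.167, x3 = 1.
Hence cost = 3.12·1.786 + 2.11·2.167 + 0.54·1 = $10.6847.

$10.68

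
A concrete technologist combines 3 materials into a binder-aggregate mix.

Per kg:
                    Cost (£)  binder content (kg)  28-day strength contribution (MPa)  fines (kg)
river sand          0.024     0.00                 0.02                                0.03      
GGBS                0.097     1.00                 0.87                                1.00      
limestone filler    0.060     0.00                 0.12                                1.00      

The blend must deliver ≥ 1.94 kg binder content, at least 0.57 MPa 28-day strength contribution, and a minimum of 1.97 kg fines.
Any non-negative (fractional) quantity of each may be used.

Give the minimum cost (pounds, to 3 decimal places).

£0.190

Let x1 = kg of river sand, x2 = kg of GGBS, x3 = kg of limestone filler.
Minimise 0.024x1 + 0.097x2 + 0.06x3 subject to:
  1x2 ≥ 1.94   (binder content)
  0.02x1 + 0.87x2 + 0.12x3 ≥ 0.57   (28-day strength contribution)
  0.03x1 + 1x2 + 1x3 ≥ 1.97   (fines)
  x1, x2, x3 ≥ 0.
The cheapest feasible vertex uses only GGBS, limestone filler; river sand is not used. There the binder content and fines constraints are tight.
Solving gives x2 = 1.94, x3 = 0.03.
Objective = 0.097·1.94 + 0.06·0.03 = 0.18998.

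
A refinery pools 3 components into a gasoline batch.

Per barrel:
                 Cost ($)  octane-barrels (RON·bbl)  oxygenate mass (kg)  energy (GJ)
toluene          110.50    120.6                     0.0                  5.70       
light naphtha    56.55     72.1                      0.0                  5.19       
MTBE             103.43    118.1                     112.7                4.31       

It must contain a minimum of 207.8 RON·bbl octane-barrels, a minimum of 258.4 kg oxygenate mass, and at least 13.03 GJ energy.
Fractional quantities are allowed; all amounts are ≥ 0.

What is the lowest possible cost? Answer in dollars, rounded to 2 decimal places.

$271.45

Let x1 = barrels of toluene, x2 = barrels of light naphtha, x3 = barrels of MTBE.
Minimize 110.5x1 + 56.55x2 + 103.43x3 s.t.:
  120.6x1 + 72.1x2 + 118.1x3 ≥ 207.8   (octane-barrels)
  112.7x3 ≥ 258.4   (oxygenate mass)
  5.7x1 + 5.19x2 + 4.31x3 ≥ 13.03   (energy)
  x1, x2, x3 ≥ 0.
At the optimum only light naphtha, MTBE are positive (toluene = 0). There the oxygenate mass and energy constraints are tight.
That vertex is x2 = 0.606547, x3 = 2.29281.
Cost = 56.55·0.606547 + 103.43·2.29281 = 271.4456.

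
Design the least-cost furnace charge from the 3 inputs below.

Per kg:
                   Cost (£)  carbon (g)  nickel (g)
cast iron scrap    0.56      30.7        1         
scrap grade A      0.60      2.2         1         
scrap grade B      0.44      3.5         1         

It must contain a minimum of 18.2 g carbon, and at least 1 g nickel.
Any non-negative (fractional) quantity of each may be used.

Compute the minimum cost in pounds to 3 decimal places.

Let x1 = kg of cast iron scrap, x2 = kg of scrap grade A, x3 = kg of scrap grade B.
min 0.56x1 + 0.6x2 + 0.44x3 subject to:
  30.7x1 + 2.2x2 + 3.5x3 ≥ 18.2   (carbon)
  1x1 + 1x2 + 1x3 ≥ 1   (nickel)
  x1, x2, x3 ≥ 0.
At the optimum only cast iron scrap, scrap grade B are positive (scrap grade A = 0). Binding constraints: carbon and nickel.
Solving gives x1 = 0.5404, x3 = 0.4596.
Cost = 0.56·0.5404 + 0.44·0.4596 = 0.50485.

£0.505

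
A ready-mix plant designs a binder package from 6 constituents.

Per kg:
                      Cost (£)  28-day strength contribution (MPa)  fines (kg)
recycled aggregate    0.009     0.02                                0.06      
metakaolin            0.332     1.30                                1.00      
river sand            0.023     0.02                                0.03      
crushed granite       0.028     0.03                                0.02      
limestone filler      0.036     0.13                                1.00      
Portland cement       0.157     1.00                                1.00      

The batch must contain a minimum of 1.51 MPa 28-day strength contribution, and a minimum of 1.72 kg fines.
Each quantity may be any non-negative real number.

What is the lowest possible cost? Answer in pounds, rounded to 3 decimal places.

This is a linear program. Let x1 = kg of recycled aggregate, x2 = kg of metakaolin, x3 = kg of river sand, x4 = kg of crushed granite, x5 = kg of limestone filler, x6 = kg of Portland cement.
min 0.009x1 + 0.332x2 + 0.023x3 + 0.028x4 + 0.036x5 + 0.157x6 subject to:
  0.02x1 + 1.3x2 + 0.02x3 + 0.03x4 + 0.13x5 + 1x6 ≥ 1.51   (28-day strength contribution)
  0.06x1 + 1x2 + 0.03x3 + 0.02x4 + 1x5 + 1x6 ≥ 1.72   (fines)
  x1, x2, x3, x4, x5, x6 ≥ 0.
At the optimum only limestone filler, Portland cement are positive (recycled aggregate, metakaolin, river sand, crushed granite = 0). The 28-day strength contribution and fines requirements are met with equality.
So limestone filler = 0.2414 kg, Portland cement = 1.479 kg.
Cost = 0.036·0.2414 + 0.157·1.479 = 0.24089.

£0.241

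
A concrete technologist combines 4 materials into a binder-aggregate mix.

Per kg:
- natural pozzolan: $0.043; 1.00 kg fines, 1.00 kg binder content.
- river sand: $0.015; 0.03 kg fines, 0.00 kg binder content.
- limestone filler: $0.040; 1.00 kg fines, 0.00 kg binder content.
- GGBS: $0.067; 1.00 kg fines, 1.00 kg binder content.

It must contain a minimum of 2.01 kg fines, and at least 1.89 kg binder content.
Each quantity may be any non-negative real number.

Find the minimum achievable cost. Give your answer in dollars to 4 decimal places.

Let x1 = kg of natural pozzolan, x2 = kg of river sand, x3 = kg of limestone filler, x4 = kg of GGBS.
Minimize 0.043x1 + 0.015x2 + 0.04x3 + 0.067x4 s.t.:
  1x1 + 0.03x2 + 1x3 + 1x4 ≥ 2.01   (fines)
  1x1 + 1x4 ≥ 1.89   (binder content)
  x1, x2, x3, x4 ≥ 0.
The cheapest feasible vertex uses only natural pozzolan, limestone filler; river sand, GGBS are not used. The fines and binder content requirements are met with equality.
Solving gives x1 = 1.89, x3 = 0.12.
Objective = 0.043·1.89 + 0.04·0.12 = 0.086070.

$0.0861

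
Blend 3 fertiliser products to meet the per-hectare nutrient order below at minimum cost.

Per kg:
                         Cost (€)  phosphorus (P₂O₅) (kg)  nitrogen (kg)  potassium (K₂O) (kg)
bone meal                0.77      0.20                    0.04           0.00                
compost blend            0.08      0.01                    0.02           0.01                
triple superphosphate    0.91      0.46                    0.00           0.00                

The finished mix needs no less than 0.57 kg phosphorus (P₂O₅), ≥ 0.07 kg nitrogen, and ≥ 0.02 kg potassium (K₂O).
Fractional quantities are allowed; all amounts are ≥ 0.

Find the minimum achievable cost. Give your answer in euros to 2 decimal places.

Set it up as a linear program. Let x1 = kg of bone meal, x2 = kg of compost blend, x3 = kg of triple superphosphate.
Minimize 0.77x1 + 0.08x2 + 0.91x3 s.t.:
  0.2x1 + 0.01x2 + 0.46x3 ≥ 0.57   (phosphorus (P₂O₅))
  0.04x1 + 0.02x2 ≥ 0.07   (nitrogen)
  0.01x2 ≥ 0.02   (potassium (K₂O))
  x1, x2, x3 ≥ 0.
The minimum-cost mix takes nothing from bone meal — only compost blend, triple superphosphate. There the phosphorus (P₂O₅) and nitrogen constraints are tight.
Optimal quantities: compost blend = 3.5 kg, triple superphosphate = 1.163 kg.
Total cost: 0.08·3.5 + 0.91·1.163 = 1.3383.

€1.34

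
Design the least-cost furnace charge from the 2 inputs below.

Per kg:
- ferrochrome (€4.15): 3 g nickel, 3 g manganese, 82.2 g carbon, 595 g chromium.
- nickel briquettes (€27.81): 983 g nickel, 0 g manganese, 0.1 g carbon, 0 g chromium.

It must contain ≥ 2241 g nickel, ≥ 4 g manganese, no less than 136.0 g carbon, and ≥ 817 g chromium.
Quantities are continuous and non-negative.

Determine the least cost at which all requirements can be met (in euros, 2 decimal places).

€70.11

Let x1 = kg of ferrochrome, x2 = kg of nickel briquettes.
Minimize 4.15x1 + 27.81x2 with:
  3x1 + 983x2 ≥ 2241   (nickel)
  3x1 ≥ 4   (manganese)
  82.2x1 + 0.1x2 ≥ 136   (carbon)
  595x1 ≥ 817   (chromium)
  x1, x2 ≥ 0.
Both inputs are positive at the optimum. There the nickel and carbon constraints are tight.
So ferrochrome = 1.6517 kg, nickel briquettes = 2.2747 kg.
Hence cost = 4.15·1.6517 + 27.81·2.2747 = €70.1140.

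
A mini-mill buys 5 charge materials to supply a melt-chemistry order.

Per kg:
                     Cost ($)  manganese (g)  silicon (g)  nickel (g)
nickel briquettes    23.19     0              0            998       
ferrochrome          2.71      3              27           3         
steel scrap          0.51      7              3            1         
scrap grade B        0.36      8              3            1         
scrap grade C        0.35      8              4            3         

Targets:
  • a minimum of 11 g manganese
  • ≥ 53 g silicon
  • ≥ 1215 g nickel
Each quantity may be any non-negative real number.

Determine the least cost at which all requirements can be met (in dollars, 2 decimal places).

$31.95

Let x1 = kg of nickel briquettes, x2 = kg of ferrochrome, x3 = kg of steel scrap, x4 = kg of scrap grade B, x5 = kg of scrap grade C.
Minimize 23.19x1 + 2.71x2 + 0.51x3 + 0.36x4 + 0.35x5 subject to:
  3x2 + 7x3 + 8x4 + 8x5 ≥ 11   (manganese)
  27x2 + 3x3 + 3x4 + 4x5 ≥ 53   (silicon)
  998x1 + 3x2 + 1x3 + 1x4 + 3x5 ≥ 1215   (nickel)
  x1, x2, x3, x4, x5 ≥ 0.
The minimum-cost mix takes nothing from ferrochrome, steel scrap, scrap grade B — only nickel briquettes, scrap grade C. There the silicon and nickel constraints are tight.
That vertex is x1 = 1.1776, x5 = 13.25.
Cost = 23.19·1.1776 + 0.35·13.25 = 31.9460.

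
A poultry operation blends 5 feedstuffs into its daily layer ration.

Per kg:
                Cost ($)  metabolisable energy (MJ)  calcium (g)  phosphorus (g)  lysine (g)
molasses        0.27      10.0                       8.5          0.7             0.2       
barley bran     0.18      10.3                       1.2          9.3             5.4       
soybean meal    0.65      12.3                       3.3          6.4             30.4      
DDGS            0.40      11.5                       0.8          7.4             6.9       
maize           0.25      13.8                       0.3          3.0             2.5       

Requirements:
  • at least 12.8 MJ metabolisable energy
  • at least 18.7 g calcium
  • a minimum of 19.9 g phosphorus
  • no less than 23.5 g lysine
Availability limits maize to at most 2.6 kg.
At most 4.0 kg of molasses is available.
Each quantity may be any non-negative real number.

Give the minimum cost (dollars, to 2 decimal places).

Set it up as a linear program. Let x1 = kg of molasses, x2 = kg of barley bran, x3 = kg of soybean meal, x4 = kg of DDGS, x5 = kg of maize.
Minimise 0.27x1 + 0.18x2 + 0.65x3 + 0.4x4 + 0.25x5 with:
  10x1 + 10.3x2 + 12.3x3 + 11.5x4 + 13.8x5 ≥ 12.8   (metabolisable energy)
  8.5x1 + 1.2x2 + 3.3x3 + 0.8x4 + 0.3x5 ≥ 18.7   (calcium)
  0.7x1 + 9.3x2 + 6.4x3 + 7.4x4 + 3x5 ≥ 19.9   (phosphorus)
  0.2x1 + 5.4x2 + 30.4x3 + 6.9x4 + 2.5x5 ≥ 23.5   (lysine)
  x5 ≤ 2.6
  x1 ≤ 4
  x1, x2, x3, x4, x5 ≥ 0.
The cheapest feasible vertex uses only molasses, barley bran, soybean meal; DDGS, maize are not used. The calcium, phosphorus, lysine requirements are met with equality.
That vertex is x1 = 1.783, x2 = 1.688, x3 = 0.4614.
Objective = 0.27·1.783 + 0.18·1.688 + 0.65·0.4614 = 1.0852.

$1.09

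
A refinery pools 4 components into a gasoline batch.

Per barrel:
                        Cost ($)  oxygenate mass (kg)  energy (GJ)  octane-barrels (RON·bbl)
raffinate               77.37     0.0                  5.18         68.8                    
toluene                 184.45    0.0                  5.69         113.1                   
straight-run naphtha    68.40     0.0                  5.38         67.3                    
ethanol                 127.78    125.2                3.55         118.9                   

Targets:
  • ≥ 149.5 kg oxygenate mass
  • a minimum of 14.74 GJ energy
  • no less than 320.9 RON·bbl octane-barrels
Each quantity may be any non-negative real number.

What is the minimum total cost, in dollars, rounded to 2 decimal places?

$334.43

This is a linear program. Let x1 = barrels of raffinate, x2 = barrels of toluene, x3 = barrels of straight-run naphtha, x4 = barrels of ethanol.
Minimise 77.37x1 + 184.45x2 + 68.4x3 + 127.78x4 subject to:
  125.2x4 ≥ 149.5   (oxygenate mass)
  5.18x1 + 5.69x2 + 5.38x3 + 3.55x4 ≥ 14.74   (energy)
  68.8x1 + 113.1x2 + 67.3x3 + 118.9x4 ≥ 320.9   (octane-barrels)
  x1, x2, x3, x4 ≥ 0.
The cheapest feasible vertex uses only straight-run naphtha, ethanol; raffinate, toluene are not used. Binding constraints: oxygenate mass and octane-barrels.
Solving gives x3 = 2.6586, x4 = 1.1941.
Cost = 68.4·2.6586 + 127.78·1.1941 = 334.4303.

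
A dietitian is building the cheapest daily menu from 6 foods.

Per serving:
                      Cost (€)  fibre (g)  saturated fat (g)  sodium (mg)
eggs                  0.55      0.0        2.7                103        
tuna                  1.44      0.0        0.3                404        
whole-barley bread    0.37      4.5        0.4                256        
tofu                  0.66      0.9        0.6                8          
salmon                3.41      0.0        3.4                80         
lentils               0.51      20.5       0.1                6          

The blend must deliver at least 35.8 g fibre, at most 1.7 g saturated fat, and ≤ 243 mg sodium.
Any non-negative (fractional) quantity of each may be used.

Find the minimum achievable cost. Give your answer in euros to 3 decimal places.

€0.891

Set it up as a linear program. Let x1 = servings of eggs, x2 = servings of tuna, x3 = servings of whole-barley bread, x4 = servings of tofu, x5 = servings of salmon, x6 = servings of lentils.
min 0.55x1 + 1.44x2 + 0.37x3 + 0.66x4 + 3.41x5 + 0.51x6 subject to:
  4.5x3 + 0.9x4 + 20.5x6 ≥ 35.8   (fibre)
  2.7x1 + 0.3x2 + 0.4x3 + 0.6x4 + 3.4x5 + 0.1x6 ≤ 1.7   (saturated fat)
  103x1 + 404x2 + 256x3 + 8x4 + 80x5 + 6x6 ≤ 243   (sodium)
  x1, x2, x3, x4, x5, x6 ≥ 0.
At the optimum only lentils is positive (eggs, tuna, whole-barley bread, tofu, salmon = 0). The fibre requirement is met with equality.
That vertex is x6 = 1.7463.
Total cost: 0.51·1.7463 = 0.89061.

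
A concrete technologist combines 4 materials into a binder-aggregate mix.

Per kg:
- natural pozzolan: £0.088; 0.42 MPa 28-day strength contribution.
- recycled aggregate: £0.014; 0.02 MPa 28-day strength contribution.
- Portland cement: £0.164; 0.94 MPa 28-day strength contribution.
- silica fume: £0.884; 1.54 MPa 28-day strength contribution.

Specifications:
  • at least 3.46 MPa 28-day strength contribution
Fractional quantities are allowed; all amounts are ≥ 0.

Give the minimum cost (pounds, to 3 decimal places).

£0.604

This is a linear program. Let x1 = kg of natural pozzolan, x2 = kg of recycled aggregate, x3 = kg of Portland cement, x4 = kg of silica fume.
Minimize 0.088x1 + 0.014x2 + 0.164x3 + 0.884x4 s.t.:
  0.42x1 + 0.02x2 + 0.94x3 + 1.54x4 ≥ 3.46   (28-day strength contribution)
  x1, x2, x3, x4 ≥ 0.
At the optimum only Portland cement is positive (natural pozzolan, recycled aggregate, silica fume = 0). There the 28-day strength contribution constraint is tight.
Optimal quantities: Portland cement = 3.681 kg.
Cost = 0.164·3.681 = 0.60368.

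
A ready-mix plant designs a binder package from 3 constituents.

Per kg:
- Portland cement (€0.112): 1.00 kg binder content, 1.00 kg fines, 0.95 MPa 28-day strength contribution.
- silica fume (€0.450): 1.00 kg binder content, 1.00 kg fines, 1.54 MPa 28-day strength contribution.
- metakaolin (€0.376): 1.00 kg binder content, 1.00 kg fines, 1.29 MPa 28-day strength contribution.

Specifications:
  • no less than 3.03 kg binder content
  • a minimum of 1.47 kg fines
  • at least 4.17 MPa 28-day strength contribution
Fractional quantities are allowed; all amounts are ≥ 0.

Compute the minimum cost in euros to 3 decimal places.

€0.492

Let x1 = kg of Portland cement, x2 = kg of silica fume, x3 = kg of metakaolin.
Minimise 0.112x1 + 0.45x2 + 0.376x3 s.t.:
  1x1 + 1x2 + 1x3 ≥ 3.03   (binder content)
  1x1 + 1x2 + 1x3 ≥ 1.47   (fines)
  0.95x1 + 1.54x2 + 1.29x3 ≥ 4.17   (28-day strength contribution)
  x1, x2, x3 ≥ 0.
The cheapest feasible vertex uses only Portland cement; silica fume, metakaolin are not used. The 28-day strength contribution requirement is met with equality.
Solving gives x1 = 4.389.
Cost = 0.112·4.389 = 0.49157.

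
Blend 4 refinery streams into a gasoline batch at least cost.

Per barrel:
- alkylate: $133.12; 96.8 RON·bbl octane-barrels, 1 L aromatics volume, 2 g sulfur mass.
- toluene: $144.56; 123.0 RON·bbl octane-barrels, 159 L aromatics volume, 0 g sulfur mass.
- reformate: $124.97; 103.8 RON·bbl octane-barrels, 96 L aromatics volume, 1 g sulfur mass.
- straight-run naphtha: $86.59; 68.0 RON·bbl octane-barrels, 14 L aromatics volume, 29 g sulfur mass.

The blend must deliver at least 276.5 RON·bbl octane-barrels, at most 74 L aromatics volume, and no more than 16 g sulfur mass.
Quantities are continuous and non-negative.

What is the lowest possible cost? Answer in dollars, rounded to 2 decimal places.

Let x1 = barrels of alkylate, x2 = barrels of toluene, x3 = barrels of reformate, x4 = barrels of straight-run naphtha.
Minimize 133.12x1 + 144.56x2 + 124.97x3 + 86.59x4 subject to:
  96.8x1 + 123x2 + 103.8x3 + 68x4 ≥ 276.5   (octane-barrels)
  1x1 + 159x2 + 96x3 + 14x4 ≤ 74   (aromatics volume)
  2x1 + 1x3 + 29x4 ≤ 16   (sulfur mass)
  x1, x2, x3, x4 ≥ 0.
The cheapest feasible vertex uses only alkylate, reformate, straight-run naphtha; toluene is not used. There the octane-barrels, aromatics volume, sulfur mass constraints are tight.
Solving gives x1 = 1.831, x3 = 0.6932, x4 = 0.4015.
Objective = 133.12·1.831 + 124.97·0.6932 + 86.59·0.4015 = 365.1378.

$365.14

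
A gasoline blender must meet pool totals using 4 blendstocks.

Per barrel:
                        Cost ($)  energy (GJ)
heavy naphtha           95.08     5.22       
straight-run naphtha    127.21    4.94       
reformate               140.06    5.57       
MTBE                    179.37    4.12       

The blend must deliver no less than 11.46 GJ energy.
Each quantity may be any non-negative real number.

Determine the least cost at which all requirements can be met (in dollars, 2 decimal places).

Let x1 = barrels of heavy naphtha, x2 = barrels of straight-run naphtha, x3 = barrels of reformate, x4 = barrels of MTBE.
Minimise 95.08x1 + 127.21x2 + 140.06x3 + 179.37x4 s.t.:
  5.22x1 + 4.94x2 + 5.57x3 + 4.12x4 ≥ 11.46   (energy)
  x1, x2, x3, x4 ≥ 0.
The optimal basis is {heavy naphtha}; straight-run naphtha, reformate, MTBE drop out. Binding constraint: energy.
Optimal quantities: heavy naphtha = 2.1954 barrels.
Cost = 95.08·2.1954 = 208.7386.

$208.74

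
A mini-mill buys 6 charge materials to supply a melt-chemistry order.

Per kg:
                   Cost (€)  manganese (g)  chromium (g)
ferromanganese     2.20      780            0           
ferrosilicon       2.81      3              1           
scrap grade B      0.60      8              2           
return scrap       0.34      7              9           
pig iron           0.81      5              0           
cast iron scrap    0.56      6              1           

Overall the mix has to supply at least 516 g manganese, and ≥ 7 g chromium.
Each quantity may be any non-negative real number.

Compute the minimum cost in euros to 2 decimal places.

€1.70

Let x1 = kg of ferromanganese, x2 = kg of ferrosilicon, x3 = kg of scrap grade B, x4 = kg of return scrap, x5 = kg of pig iron, x6 = kg of cast iron scrap.
Minimise 2.2x1 + 2.81x2 + 0.6x3 + 0.34x4 + 0.81x5 + 0.56x6 subject to:
  780x1 + 3x2 + 8x3 + 7x4 + 5x5 + 6x6 ≥ 516   (manganese)
  1x2 + 2x3 + 9x4 + 1x6 ≥ 7   (chromium)
  x1, x2, x3, x4, x5, x6 ≥ 0.
At the optimum only ferromanganese, return scrap are positive (ferrosilicon, scrap grade B, pig iron, cast iron scrap = 0). Binding constraints: manganese and chromium.
That vertex is x1 = 0.6546, x4 = 0.7778.
Hence cost = 2.2·0.6546 + 0.34·0.7778 = €1.7046.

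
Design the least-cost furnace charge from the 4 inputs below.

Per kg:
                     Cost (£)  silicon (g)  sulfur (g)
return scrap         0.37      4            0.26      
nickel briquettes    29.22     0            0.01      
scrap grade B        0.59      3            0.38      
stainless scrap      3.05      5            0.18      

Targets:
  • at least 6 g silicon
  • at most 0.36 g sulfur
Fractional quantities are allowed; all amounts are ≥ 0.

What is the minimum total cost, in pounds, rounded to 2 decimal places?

Let x1 = kg of return scrap, x2 = kg of nickel briquettes, x3 = kg of scrap grade B, x4 = kg of stainless scrap.
Minimise 0.37x1 + 29.22x2 + 0.59x3 + 3.05x4 subject to:
  4x1 + 3x3 + 5x4 ≥ 6   (silicon)
  0.26x1 + 0.01x2 + 0.38x3 + 0.18x4 ≤ 0.36   (sulfur)
  x1, x2, x3, x4 ≥ 0.
The minimum-cost mix takes nothing from nickel briquettes, scrap grade B — only return scrap, stainless scrap. The silicon and sulfur requirements are met with equality.
Solving gives x1 = 1.241, x4 = 0.2069.
Objective = 0.37·1.241 + 3.05·0.2069 = 1.0902.

£1.09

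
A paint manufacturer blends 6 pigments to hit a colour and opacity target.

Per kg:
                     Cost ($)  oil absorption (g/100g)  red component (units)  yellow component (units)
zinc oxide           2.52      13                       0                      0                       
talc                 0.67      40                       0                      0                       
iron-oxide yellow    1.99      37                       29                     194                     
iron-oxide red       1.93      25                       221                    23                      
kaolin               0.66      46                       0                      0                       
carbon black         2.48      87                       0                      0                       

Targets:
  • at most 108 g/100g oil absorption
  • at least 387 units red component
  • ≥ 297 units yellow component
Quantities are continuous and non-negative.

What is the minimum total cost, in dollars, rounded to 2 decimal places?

$5.71

Treat it as an LP. Let x1 = kg of zinc oxide, x2 = kg of talc, x3 = kg of iron-oxide yellow, x4 = kg of iron-oxide red, x5 = kg of kaolin, x6 = kg of carbon black.
min 2.52x1 + 0.67x2 + 1.99x3 + 1.93x4 + 0.66x5 + 2.48x6 s.t.:
  13x1 + 40x2 + 37x3 + 25x4 + 46x5 + 87x6 ≤ 108   (oil absorption)
  29x3 + 221x4 ≥ 387   (red component)
  194x3 + 23x4 ≥ 297   (yellow component)
  x1, x2, x3, x4, x5, x6 ≥ 0.
The cheapest feasible vertex uses only iron-oxide yellow, iron-oxide red; zinc oxide, talc, kaolin, carbon black are not used. The red component and yellow component requirements are met with equality.
Solving gives x3 = 1.344, x4 = 1.575.
Hence cost = 1.99·1.344 + 1.93·1.575 = $5.7143.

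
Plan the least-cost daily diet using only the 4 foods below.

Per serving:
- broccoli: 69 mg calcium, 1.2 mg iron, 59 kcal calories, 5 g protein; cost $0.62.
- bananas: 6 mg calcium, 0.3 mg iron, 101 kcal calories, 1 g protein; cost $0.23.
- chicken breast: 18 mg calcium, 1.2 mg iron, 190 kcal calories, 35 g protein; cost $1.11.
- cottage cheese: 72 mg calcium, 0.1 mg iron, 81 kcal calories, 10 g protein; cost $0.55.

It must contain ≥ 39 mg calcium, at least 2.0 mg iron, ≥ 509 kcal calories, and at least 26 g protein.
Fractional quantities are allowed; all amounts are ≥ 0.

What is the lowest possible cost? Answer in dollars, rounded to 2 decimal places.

$1.62

Let x1 = servings of broccoli, x2 = servings of bananas, x3 = servings of chicken breast, x4 = servings of cottage cheese.
Minimise 0.62x1 + 0.23x2 + 1.11x3 + 0.55x4 s.t.:
  69x1 + 6x2 + 18x3 + 72x4 ≥ 39   (calcium)
  1.2x1 + 0.3x2 + 1.2x3 + 0.1x4 ≥ 2   (iron)
  59x1 + 101x2 + 190x3 + 81x4 ≥ 509   (calories)
  5x1 + 1x2 + 35x3 + 10x4 ≥ 26   (protein)
  x1, x2, x3, x4 ≥ 0.
The optimal basis is {broccoli, bananas, chicken breast}; cottage cheese drops out. The iron, calories, protein requirements are met with equality.
Solving gives x1 = 0.09131, x2 = 3.819, x3 = 0.6207.
Objective = 0.62·0.09131 + 0.23·3.819 + 1.11·0.6207 = 1.6240.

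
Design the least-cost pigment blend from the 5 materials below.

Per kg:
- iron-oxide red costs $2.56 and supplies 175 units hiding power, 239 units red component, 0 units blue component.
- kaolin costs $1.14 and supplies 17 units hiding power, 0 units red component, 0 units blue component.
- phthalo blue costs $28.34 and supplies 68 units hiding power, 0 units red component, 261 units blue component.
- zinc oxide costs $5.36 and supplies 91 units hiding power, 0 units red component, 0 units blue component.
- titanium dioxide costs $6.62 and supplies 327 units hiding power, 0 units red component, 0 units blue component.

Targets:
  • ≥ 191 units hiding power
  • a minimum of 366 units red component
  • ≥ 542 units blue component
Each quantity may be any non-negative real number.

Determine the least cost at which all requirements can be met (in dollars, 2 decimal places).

Let x1 = kg of iron-oxide red, x2 = kg of kaolin, x3 = kg of phthalo blue, x4 = kg of zinc oxide, x5 = kg of titanium dioxide.
min 2.56x1 + 1.14x2 + 28.34x3 + 5.36x4 + 6.62x5 s.t.:
  175x1 + 17x2 + 68x3 + 91x4 + 327x5 ≥ 191   (hiding power)
  239x1 ≥ 366   (red component)
  261x3 ≥ 542   (blue component)
  x1, x2, x3, x4, x5 ≥ 0.
The minimum-cost mix takes nothing from kaolin, zinc oxide, titanium dioxide — only iron-oxide red, phthalo blue. There the red component and blue component constraints are tight.
Optimal quantities: iron-oxide red = 1.5314 kg, phthalo blue = 2.0766 kg.
Objective = 2.56·1.5314 + 28.34·2.0766 = 62.7712.

$62.77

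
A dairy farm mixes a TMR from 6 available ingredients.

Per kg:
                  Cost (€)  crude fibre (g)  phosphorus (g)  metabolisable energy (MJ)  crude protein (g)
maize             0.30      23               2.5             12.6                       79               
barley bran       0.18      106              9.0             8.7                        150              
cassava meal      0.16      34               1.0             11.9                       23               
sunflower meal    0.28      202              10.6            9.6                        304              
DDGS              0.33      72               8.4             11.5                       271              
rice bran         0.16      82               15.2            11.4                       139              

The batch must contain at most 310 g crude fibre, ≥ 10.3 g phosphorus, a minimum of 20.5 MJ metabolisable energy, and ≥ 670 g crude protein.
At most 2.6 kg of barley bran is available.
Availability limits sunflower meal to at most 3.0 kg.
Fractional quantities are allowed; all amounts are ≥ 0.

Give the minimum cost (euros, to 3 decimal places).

€0.718

Let x1 = kg of maize, x2 = kg of barley bran, x3 = kg of cassava meal, x4 = kg of sunflower meal, x5 = kg of DDGS, x6 = kg of rice bran.
min 0.3x1 + 0.18x2 + 0.16x3 + 0.28x4 + 0.33x5 + 0.16x6 s.t.:
  23x1 + 106x2 + 34x3 + 202x4 + 72x5 + 82x6 ≤ 310   (crude fibre)
  2.5x1 + 9x2 + 1x3 + 10.6x4 + 8.4x5 + 15.2x6 ≥ 10.3   (phosphorus)
  12.6x1 + 8.7x2 + 11.9x3 + 9.6x4 + 11.5x5 + 11.4x6 ≥ 20.5   (metabolisable energy)
  79x1 + 150x2 + 23x3 + 304x4 + 271x5 + 139x6 ≥ 670   (crude protein)
  x2 ≤ 2.6
  x4 ≤ 3
  x1, x2, x3, x4, x5, x6 ≥ 0.
The minimum-cost mix takes nothing from maize, barley bran, cassava meal, rice bran — only sunflower meal, DDGS. There the crude fibre and crude protein constraints are tight.
That vertex is x4 = 1.089, x5 = 1.251.
Objective = 0.28·1.089 + 0.33·1.251 = 0.71775.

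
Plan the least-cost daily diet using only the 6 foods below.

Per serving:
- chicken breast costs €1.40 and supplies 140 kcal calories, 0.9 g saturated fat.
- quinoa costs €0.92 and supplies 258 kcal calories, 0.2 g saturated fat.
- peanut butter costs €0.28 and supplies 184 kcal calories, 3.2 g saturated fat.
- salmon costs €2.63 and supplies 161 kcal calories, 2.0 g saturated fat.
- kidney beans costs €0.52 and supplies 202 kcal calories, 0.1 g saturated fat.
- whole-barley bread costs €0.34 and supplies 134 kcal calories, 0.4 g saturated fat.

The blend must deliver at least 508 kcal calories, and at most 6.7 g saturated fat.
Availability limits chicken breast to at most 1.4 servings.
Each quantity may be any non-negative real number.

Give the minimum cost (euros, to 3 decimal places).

Treat it as an LP. Let x1 = servings of chicken breast, x2 = servings of quinoa, x3 = servings of peanut butter, x4 = servings of salmon, x5 = servings of kidney beans, x6 = servings of whole-barley bread.
min 1.4x1 + 0.92x2 + 0.28x3 + 2.63x4 + 0.52x5 + 0.34x6 with:
  140x1 + 258x2 + 184x3 + 161x4 + 202x5 + 134x6 ≥ 508   (calories)
  0.9x1 + 0.2x2 + 3.2x3 + 2x4 + 0.1x5 + 0.4x6 ≤ 6.7   (saturated fat)
  x1 ≤ 1.4
  x1, x2, x3, x4, x5, x6 ≥ 0.
The cheapest feasible vertex uses only peanut butter, kidney beans; chicken breast, quinoa, salmon, whole-barley bread are not used. The calories and saturated fat requirements are met with equality.
Solving gives x3 = 2.074, x5 = 0.6255.
Hence cost = 0.28·2.074 + 0.52·0.6255 = €0.90598.

€0.906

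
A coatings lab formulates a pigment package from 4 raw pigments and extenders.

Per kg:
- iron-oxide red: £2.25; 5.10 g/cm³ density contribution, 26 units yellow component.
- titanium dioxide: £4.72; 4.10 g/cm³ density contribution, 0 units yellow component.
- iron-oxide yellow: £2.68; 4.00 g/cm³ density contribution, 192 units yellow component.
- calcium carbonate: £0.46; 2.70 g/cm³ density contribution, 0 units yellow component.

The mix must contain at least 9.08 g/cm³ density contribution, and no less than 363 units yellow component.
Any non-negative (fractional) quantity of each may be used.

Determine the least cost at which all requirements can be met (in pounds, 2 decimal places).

£5.33

Treat it as an LP. Let x1 = kg of iron-oxide red, x2 = kg of titanium dioxide, x3 = kg of iron-oxide yellow, x4 = kg of calcium carbonate.
Minimize 2.25x1 + 4.72x2 + 2.68x3 + 0.46x4 subject to:
  5.1x1 + 4.1x2 + 4x3 + 2.7x4 ≥ 9.08   (density contribution)
  26x1 + 192x3 ≥ 363   (yellow component)
  x1, x2, x3, x4 ≥ 0.
The cheapest feasible vertex uses only iron-oxide yellow, calcium carbonate; iron-oxide red, titanium dioxide are not used. Binding constraints: density contribution and yellow component.
So iron-oxide yellow = 1.891 kg, calcium carbonate = 0.562 kg.
Total cost: 2.68·1.891 + 0.46·0.562 = 5.3264.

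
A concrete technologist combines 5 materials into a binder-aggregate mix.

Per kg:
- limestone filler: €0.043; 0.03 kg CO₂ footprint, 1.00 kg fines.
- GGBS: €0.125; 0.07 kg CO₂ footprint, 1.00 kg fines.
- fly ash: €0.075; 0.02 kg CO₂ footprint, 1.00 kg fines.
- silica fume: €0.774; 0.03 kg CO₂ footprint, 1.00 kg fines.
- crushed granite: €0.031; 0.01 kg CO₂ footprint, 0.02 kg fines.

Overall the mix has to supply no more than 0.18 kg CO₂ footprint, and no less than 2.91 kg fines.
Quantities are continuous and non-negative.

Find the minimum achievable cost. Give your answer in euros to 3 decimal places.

This is a linear program. Let x1 = kg of limestone filler, x2 = kg of GGBS, x3 = kg of fly ash, x4 = kg of silica fume, x5 = kg of crushed granite.
Minimise 0.043x1 + 0.125x2 + 0.075x3 + 0.774x4 + 0.031x5 s.t.:
  0.03x1 + 0.07x2 + 0.02x3 + 0.03x4 + 0.01x5 ≤ 0.18   (CO₂ footprint)
  1x1 + 1x2 + 1x3 + 1x4 + 0.02x5 ≥ 2.91   (fines)
  x1, x2, x3, x4, x5 ≥ 0.
At the optimum only limestone filler is positive (GGBS, fly ash, silica fume, crushed granite = 0). There the fines constraint is tight.
Solving gives x1 = 2.91.
Total cost: 0.043·2.91 = 0.12513.

€0.125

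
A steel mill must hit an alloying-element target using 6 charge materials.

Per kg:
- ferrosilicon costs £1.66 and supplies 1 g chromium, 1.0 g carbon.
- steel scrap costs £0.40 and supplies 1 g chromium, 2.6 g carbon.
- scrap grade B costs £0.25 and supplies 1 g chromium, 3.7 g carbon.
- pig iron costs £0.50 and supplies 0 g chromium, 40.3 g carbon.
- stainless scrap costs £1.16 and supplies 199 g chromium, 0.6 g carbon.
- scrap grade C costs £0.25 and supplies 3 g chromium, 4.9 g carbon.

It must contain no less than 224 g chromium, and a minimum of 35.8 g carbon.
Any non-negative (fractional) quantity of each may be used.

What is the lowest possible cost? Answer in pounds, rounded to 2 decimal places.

£1.74

This is a linear program. Let x1 = kg of ferrosilicon, x2 = kg of steel scrap, x3 = kg of scrap grade B, x4 = kg of pig iron, x5 = kg of stainless scrap, x6 = kg of scrap grade C.
Minimise 1.66x1 + 0.4x2 + 0.25x3 + 0.5x4 + 1.16x5 + 0.25x6 s.t.:
  1x1 + 1x2 + 1x3 + 199x5 + 3x6 ≥ 224   (chromium)
  1x1 + 2.6x2 + 3.7x3 + 40.3x4 + 0.6x5 + 4.9x6 ≥ 35.8   (carbon)
  x1, x2, x3, x4, x5, x6 ≥ 0.
The minimum-cost mix takes nothing from ferrosilicon, steel scrap, scrap grade B, scrap grade C — only pig iron, stainless scrap. There the chromium and carbon constraints are tight.
So pig iron = 0.8716 kg, stainless scrap = 1.126 kg.
Hence cost = 0.5·0.8716 + 1.16·1.126 = £1.7420.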